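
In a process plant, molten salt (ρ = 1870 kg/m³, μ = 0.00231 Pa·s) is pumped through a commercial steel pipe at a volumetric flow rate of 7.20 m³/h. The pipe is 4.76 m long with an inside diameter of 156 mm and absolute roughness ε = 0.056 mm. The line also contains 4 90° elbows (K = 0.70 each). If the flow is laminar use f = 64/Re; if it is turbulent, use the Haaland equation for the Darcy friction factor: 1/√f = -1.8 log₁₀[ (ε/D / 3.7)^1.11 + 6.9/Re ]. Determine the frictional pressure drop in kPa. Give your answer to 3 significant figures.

ΔP ≈ 0.0378 kPa

Q = 7.20 m³/h = 7.20/3600 = 0.002 m³/s.
Cross-sectional area A = πD²/4 = π(0.156)²/4 = 0.01911 m²; mean velocity V = Q/A = 0.002/0.01911 = 0.1046 m/s.
Reynolds number Re = ρVD/μ = 1870 · 0.1046 · 0.156 / 0.00231 = 1.321e+04.
Re > 4000 → turbulent. Relative roughness ε/D = 5.6e-05/0.156 = 0.000359. Haaland: 1/√f = -1.8 log₁₀[(0.000359/3.7)^1.11 + 6.9/1.321e+04] = -1.8 log₁₀[3.51e-05 + 0.000522] = 5.857, so f = 0.02915.
Total minor-loss coefficient ΣK = 4·0.7 = 2.8.
ΔP = [f·L/D + ΣK]·(ρV²/2) = [0.02915·4.76/0.156 + 2.8]·(1870·0.1046²/2) = [0.8894 + 2.8]·10.24 = 37.77 Pa.
ΔP = 37.77 Pa = 0.0378 kPa.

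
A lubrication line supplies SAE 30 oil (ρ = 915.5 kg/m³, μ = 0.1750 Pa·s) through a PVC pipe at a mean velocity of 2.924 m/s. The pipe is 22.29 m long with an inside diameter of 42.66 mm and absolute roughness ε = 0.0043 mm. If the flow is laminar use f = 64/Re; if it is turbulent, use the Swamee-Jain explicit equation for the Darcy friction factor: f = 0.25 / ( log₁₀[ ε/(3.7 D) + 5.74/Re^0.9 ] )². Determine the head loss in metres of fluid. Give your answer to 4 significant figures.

h_f ≈ 22.33 m

Reynolds number Re = ρVD/μ = 915.5 · 2.924 · 0.04266 / 0.175 = 652.6.
Re < 2300 → laminar flow, so f = 64/Re = 64/652.6 = 0.09808 (the turbulent correlation is not needed).
Darcy-Weisbach: ΔP = f(L/D)(ρV²/2) = 0.09808·(22.29/0.04266)·(915.5·2.924²/2) = 0.09808·522.5·3914 = 2.006e+05 Pa.
Head loss h_f = ΔP/(ρg) = 2.006e+05/(915.5·9.81) = 22.33 m.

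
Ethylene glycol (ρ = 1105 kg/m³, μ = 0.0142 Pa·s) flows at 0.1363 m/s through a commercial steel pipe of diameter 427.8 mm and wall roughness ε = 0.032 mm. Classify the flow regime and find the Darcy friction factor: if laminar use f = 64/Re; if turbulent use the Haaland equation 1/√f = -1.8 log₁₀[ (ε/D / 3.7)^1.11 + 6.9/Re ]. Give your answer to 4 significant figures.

f ≈ 0.03892

Re = ρVD/μ = 1105·0.1363·0.4278/0.0142 = 4537.
Re > 4000 → turbulent. ε/D = 3.2e-05/0.4278 = 7.48e-05; Haaland: 1/√f = -1.8 log₁₀[6.16e-06 + 0.00152] = 5.069, so f = 0.03892.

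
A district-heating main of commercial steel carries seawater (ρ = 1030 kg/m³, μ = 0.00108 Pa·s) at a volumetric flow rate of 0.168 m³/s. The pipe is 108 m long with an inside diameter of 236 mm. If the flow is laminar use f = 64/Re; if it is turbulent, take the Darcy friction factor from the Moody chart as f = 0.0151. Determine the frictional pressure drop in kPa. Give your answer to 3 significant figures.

ΔP ≈ 52.5 kPa

Cross-sectional area A = πD²/4 = π(0.236)²/4 = 0.04374 m²; mean velocity V = Q/A = 0.168/0.04374 = 3.841 m/s.
Reynolds number Re = ρVD/μ = 1030 · 3.841 · 0.236 / 0.00108 = 8.644e+05.
Re > 4000 → turbulent; use the Moody-chart value f = 0.0151.
Darcy-Weisbach: ΔP = f(L/D)(ρV²/2) = 0.0151·(108/0.236)·(1030·3.841²/2) = 0.0151·457.6·7596 = 5.249e+04 Pa.
ΔP = 5.249e+04 Pa = 52.5 kPa.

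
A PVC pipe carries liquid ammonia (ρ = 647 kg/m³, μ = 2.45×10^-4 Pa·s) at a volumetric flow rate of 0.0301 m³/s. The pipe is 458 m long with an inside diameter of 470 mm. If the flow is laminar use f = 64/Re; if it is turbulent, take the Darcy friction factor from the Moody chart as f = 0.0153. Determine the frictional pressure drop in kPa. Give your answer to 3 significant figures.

ΔP ≈ 0.145 kPa

Cross-sectional area A = πD²/4 = π(0.47)²/4 = 0.1735 m²; mean velocity V = Q/A = 0.0301/0.1735 = 0.1735 m/s.
Reynolds number Re = ρVD/μ = 647 · 0.1735 · 0.47 / 0.000245 = 2.153e+05.
Re > 4000 → turbulent; use the Moody-chart value f = 0.0153.
Darcy-Weisbach: ΔP = f(L/D)(ρV²/2) = 0.0153·(458/0.47)·(647·0.1735²/2) = 0.0153·974.5·9.737 = 145.2 Pa.
ΔP = 145.2 Pa = 0.145 kPa.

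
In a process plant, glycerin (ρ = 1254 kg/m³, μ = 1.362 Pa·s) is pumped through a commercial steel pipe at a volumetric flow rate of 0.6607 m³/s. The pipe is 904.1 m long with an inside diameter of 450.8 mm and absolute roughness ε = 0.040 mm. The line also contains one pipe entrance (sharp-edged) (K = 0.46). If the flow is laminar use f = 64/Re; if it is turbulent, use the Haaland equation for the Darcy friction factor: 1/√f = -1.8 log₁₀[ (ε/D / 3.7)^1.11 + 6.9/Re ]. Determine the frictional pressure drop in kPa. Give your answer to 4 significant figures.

Cross-sectional area A = πD²/4 = π(0.4508)²/4 = 0.1596 m²; mean velocity V = Q/A = 0.6607/0.1596 = 4.139 m/s.
Reynolds number Re = ρVD/μ = 1254 · 4.139 · 0.4508 / 1.36 = 1718.
Re < 2300 → laminar flow, so f = 64/Re = 64/1718 = 0.03725 (the turbulent correlation is not needed).
Total minor-loss coefficient ΣK = 1·0.46 = 0.46.
ΔP = [f·L/D + ΣK]·(ρV²/2) = [0.03725·904.1/0.4508 + 0.46]·(1254·4.139²/2) = [74.71 + 0.46]·1.074e+04 = 8.076e+05 Pa.
ΔP = 8.076e+05 Pa = 807.6 kPa.

ΔP ≈ 807.6 kPa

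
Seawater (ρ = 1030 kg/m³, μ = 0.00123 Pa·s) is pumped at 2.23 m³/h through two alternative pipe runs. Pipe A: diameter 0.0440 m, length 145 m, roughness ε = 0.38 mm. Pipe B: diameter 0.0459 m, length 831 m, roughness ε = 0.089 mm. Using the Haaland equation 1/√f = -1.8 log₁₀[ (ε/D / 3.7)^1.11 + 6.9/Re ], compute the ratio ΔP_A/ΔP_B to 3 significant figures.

Pipe A: V = Q/A = 0.0006194/0.001521 = 0.4074 m/s; Re = 1.501e+04; ε/D = 0.00864; Haaland → f = 0.03993; ΔP_A = f(L/D)(ρV²/2) = 1.125e+04 Pa.
Pipe B: V = Q/A = 0.0006194/0.001655 = 0.3744 m/s; Re = 1.439e+04; ε/D = 0.00194; Haaland → f = 0.0311; ΔP_B = f(L/D)(ρV²/2) = 4.064e+04 Pa.
ΔP_A/ΔP_B = 1.125e+04/4.064e+04 = 0.277.

ΔP_A/ΔP_B ≈ 0.277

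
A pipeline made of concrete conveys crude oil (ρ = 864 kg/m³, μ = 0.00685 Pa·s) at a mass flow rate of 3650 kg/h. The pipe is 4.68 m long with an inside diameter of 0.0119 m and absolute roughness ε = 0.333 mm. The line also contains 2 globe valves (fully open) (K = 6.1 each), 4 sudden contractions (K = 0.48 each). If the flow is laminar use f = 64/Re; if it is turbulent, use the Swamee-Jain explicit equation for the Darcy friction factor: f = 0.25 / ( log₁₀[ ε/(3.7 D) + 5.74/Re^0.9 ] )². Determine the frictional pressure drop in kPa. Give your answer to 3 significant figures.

ΔP ≈ 1780 kPa

ṁ = 3650 kg/h = 3650/3600 = 1.014 kg/s.
A = πD²/4 = π(0.0119)²/4 = 0.0001112 m²; mean velocity V = ṁ/(ρA) = 1.014/(864 · 0.0001112) = 10.55 m/s.
Reynolds number Re = ρVD/μ = 864 · 10.55 · 0.0119 / 0.00685 = 1.584e+04.
Re > 4000 → turbulent. Relative roughness ε/D = 0.000333/0.0119 = 0.028. Swamee-Jain: f = 0.25/(log₁₀[0.028/3.7 + 5.74/1.584e+04^0.9])² = 0.25/(log₁₀[0.00756 + 0.000953])² = 0.25/(-2.07)² = 0.05836.
Total minor-loss coefficient ΣK = 2·6.1 + 4·0.48 = 14.1.
ΔP = [f·L/D + ΣK]·(ρV²/2) = [0.05836·4.68/0.0119 + 14.1]·(864·10.55²/2) = [22.95 + 14.1]·4.809e+04 = 1.783e+06 Pa.
ΔP = 1.783e+06 Pa = 1780 kPa.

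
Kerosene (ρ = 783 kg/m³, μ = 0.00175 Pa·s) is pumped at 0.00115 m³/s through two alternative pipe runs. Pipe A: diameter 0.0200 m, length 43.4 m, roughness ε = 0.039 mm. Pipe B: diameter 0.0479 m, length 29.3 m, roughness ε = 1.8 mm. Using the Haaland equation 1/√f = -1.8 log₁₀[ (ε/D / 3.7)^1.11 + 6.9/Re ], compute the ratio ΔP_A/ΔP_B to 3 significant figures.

ΔP_A/ΔP_B ≈ 49.2

Pipe A: V = Q/A = 0.00115/0.0003142 = 3.661 m/s; Re = 3.276e+04; ε/D = 0.00195; Haaland → f = 0.0274; ΔP_A = f(L/D)(ρV²/2) = 3.119e+05 Pa.
Pipe B: V = Q/A = 0.00115/0.001802 = 0.6382 m/s; Re = 1.368e+04; ε/D = 0.0376; Haaland → f = 0.06505; ΔP_B = f(L/D)(ρV²/2) = 6345 Pa.
ΔP_A/ΔP_B = 3.119e+05/6345 = 49.2.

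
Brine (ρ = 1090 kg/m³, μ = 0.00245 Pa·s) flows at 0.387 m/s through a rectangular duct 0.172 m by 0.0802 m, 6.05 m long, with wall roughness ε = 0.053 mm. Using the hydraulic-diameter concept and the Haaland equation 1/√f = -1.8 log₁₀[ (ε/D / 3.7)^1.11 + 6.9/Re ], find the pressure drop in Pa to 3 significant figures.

Hydraulic diameter D_h = 4A/P = 4·(0.172·0.0802)/(2·(0.172+0.0802)) = 0.05518/0.5044 = 0.1094 m.
Re = ρVD_h/μ = 1090·0.387·0.1094/0.00245 = 1.883e+04.
ε/D_h = 5.3e-05/0.1094 = 0.000484; Haaland gives 1/√f = -1.8 log₁₀[4.9e-05+0.000366] = 6.087, so f = 0.02699.
ΔP = f(L/D_h)(ρV²/2) = 0.02699·6.05/0.1094·81.62 = 121.8 Pa.

ΔP ≈ 122 Pa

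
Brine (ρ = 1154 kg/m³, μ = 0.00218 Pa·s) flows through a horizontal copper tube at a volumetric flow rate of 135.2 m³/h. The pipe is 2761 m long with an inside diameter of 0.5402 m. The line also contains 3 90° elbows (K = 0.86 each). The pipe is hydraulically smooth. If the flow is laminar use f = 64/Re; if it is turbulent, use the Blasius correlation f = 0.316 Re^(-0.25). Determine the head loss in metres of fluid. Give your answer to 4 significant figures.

h_f ≈ 0.1538 m

Q = 135.2 m³/h = 135.2/3600 = 0.03756 m³/s.
Cross-sectional area A = πD²/4 = π(0.5402)²/4 = 0.2292 m²; mean velocity V = Q/A = 0.03756/0.2292 = 0.1639 m/s.
Reynolds number Re = ρVD/μ = 1154 · 0.1639 · 0.5402 / 0.00218 = 4.686e+04.
Re > 4000 → turbulent. Smooth-pipe (Blasius): f = 0.316 Re^(-0.25) = 0.316/(4.686e+04)^0.25 = 0.02148.
Total minor-loss coefficient ΣK = 3·0.86 = 2.58.
ΔP = [f·L/D + ΣK]·(ρV²/2) = [0.02148·2761/0.5402 + 2.58]·(1154·0.1639²/2) = [109.8 + 2.58]·15.49 = 1741 Pa.
Head loss h_f = ΔP/(ρg) = 1741/(1154·9.81) = 0.1538 m.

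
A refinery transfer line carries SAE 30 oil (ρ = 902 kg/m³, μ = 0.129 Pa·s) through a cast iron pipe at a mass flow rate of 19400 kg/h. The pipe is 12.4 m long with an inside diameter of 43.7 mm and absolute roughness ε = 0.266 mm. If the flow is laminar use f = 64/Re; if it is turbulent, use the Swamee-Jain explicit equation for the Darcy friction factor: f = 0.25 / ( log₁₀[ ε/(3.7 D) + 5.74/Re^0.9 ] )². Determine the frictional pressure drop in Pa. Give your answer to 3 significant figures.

ΔP ≈ 107000 Pa

ṁ = 19400 kg/h = 19400/3600 = 5.389 kg/s.
A = πD²/4 = π(0.0437)²/4 = 0.0015 m²; mean velocity V = ṁ/(ρA) = 5.389/(902 · 0.0015) = 3.983 m/s.
Reynolds number Re = ρVD/μ = 902 · 3.983 · 0.0437 / 0.129 = 1217.
Re < 2300 → laminar flow, so f = 64/Re = 64/1217 = 0.05258 (the turbulent correlation is not needed).
Darcy-Weisbach: ΔP = f(L/D)(ρV²/2) = 0.05258·(12.4/0.0437)·(902·3.983²/2) = 0.05258·283.8·7156 = 1.068e+05 Pa.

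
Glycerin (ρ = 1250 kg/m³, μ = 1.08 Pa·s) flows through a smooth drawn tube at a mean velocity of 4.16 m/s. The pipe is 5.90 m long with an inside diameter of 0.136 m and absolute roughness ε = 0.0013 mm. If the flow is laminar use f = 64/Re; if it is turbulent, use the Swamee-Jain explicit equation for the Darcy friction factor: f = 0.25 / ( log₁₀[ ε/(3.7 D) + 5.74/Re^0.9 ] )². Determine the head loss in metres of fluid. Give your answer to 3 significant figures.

Reynolds number Re = ρVD/μ = 1250 · 4.16 · 0.136 / 1.08 = 654.8.
Re < 2300 → laminar flow, so f = 64/Re = 64/654.8 = 0.09774 (the turbulent correlation is not needed).
Darcy-Weisbach: ΔP = f(L/D)(ρV²/2) = 0.09774·(5.9/0.136)·(1250·4.16²/2) = 0.09774·43.38·1.082e+04 = 4.586e+04 Pa.
Head loss h_f = ΔP/(ρg) = 4.586e+04/(1250·9.81) = 3.74 m.

h_f ≈ 3.74 m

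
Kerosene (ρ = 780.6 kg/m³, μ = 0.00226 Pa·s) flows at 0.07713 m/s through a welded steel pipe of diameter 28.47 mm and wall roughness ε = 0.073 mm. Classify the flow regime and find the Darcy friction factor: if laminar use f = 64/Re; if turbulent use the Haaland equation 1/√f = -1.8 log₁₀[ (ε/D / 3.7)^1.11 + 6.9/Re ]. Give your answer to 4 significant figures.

f ≈ 0.08438

Re = ρVD/μ = 780.6·0.07713·0.02847/0.00226 = 758.5.
Re < 2300 → laminar, so f = 64/Re = 0.08438 (roughness is irrelevant in laminar flow).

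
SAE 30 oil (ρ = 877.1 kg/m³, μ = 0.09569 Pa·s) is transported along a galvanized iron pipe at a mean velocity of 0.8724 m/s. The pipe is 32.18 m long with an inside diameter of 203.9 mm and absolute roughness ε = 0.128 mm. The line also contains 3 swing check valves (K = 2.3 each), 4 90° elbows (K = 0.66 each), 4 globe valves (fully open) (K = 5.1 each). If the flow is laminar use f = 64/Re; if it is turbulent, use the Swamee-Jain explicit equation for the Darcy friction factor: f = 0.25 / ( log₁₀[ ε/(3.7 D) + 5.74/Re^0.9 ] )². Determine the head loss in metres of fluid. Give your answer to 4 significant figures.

h_f ≈ 1.402 m

Reynolds number Re = ρVD/μ = 877.1 · 0.8724 · 0.2039 / 0.0957 = 1630.
Re < 2300 → laminar flow, so f = 64/Re = 64/1630 = 0.03925 (the turbulent correlation is not needed).
Total minor-loss coefficient ΣK = 3·2.3 + 4·0.66 + 4·5.1 = 29.9.
ΔP = [f·L/D + ΣK]·(ρV²/2) = [0.03925·32.18/0.2039 + 29.9]·(877.1·0.8724²/2) = [6.195 + 29.9]·333.8 = 1.206e+04 Pa.
Head loss h_f = ΔP/(ρg) = 1.206e+04/(877.1·9.81) = 1.402 m.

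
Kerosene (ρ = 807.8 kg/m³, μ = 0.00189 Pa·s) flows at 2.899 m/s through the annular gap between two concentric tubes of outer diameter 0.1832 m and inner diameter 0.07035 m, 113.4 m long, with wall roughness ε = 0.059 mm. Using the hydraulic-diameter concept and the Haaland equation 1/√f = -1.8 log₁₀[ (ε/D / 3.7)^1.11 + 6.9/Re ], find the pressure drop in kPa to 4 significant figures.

ΔP ≈ 66.17 kPa

Hydraulic diameter D_h = 4A/P = D_o - D_i = 0.1832 - 0.07035 = 0.1129 m.
Re = ρVD_h/μ = 807.8·2.899·0.1129/0.00189 = 1.398e+05.
ε/D_h = 5.9e-05/0.1129 = 0.000523; Haaland gives 1/√f = -1.8 log₁₀[5.33e-05+4.93e-05] = 7.18, so f = 0.0194.
ΔP = f(L/D_h)(ρV²/2) = 0.0194·113.4/0.1129·3394 = 6.617e+04 Pa.
ΔP = 66.17 kPa.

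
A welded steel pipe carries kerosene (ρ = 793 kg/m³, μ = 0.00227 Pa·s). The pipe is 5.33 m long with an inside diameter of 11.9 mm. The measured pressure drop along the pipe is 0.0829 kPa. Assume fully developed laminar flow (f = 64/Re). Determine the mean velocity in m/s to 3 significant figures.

V ≈ 0.0303 m/s

For laminar flow, f = 64/Re with Re = ρVD/μ, so Darcy-Weisbach reduces to ΔP = 32μLV/D². Solving for V: V = ΔP·D²/(32μL) = 82.9·(0.0119)²/(32·0.00227·5.33) = 0.03032 m/s.
Check: Re = ρVD/μ = 793·0.03032·0.0119/0.00227 = 126 < 2300, so the laminar assumption holds.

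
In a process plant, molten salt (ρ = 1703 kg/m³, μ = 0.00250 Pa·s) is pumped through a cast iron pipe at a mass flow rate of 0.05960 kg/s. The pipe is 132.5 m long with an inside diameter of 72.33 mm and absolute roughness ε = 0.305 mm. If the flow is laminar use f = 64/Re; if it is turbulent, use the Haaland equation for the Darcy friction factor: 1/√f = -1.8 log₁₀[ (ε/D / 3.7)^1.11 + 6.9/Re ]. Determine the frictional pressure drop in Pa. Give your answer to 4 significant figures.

A = πD²/4 = π(0.07233)²/4 = 0.004109 m²; mean velocity V = ṁ/(ρA) = 0.0596/(1703 · 0.004109) = 0.008517 m/s.
Reynolds number Re = ρVD/μ = 1703 · 0.008517 · 0.07233 / 0.0025 = 419.7.
Re < 2300 → laminar flow, so f = 64/Re = 64/419.7 = 0.1525 (the turbulent correlation is not needed).
Darcy-Weisbach: ΔP = f(L/D)(ρV²/2) = 0.1525·(132.5/0.07233)·(1703·0.008517²/2) = 0.1525·1832·0.06177 = 17.26 Pa.

ΔP ≈ 17.26 Pa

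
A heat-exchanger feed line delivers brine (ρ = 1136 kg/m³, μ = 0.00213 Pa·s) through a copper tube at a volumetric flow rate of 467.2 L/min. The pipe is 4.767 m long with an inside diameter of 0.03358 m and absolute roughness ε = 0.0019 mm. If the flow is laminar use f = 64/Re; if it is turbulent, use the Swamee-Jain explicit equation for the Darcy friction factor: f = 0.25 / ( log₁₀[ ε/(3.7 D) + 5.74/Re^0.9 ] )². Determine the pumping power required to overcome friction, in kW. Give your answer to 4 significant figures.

P ≈ 0.8116 kW

Q = 467.2 L/min = 467.2/60000 = 0.007787 m³/s.
Cross-sectional area A = πD²/4 = π(0.03358)²/4 = 0.0008856 m²; mean velocity V = Q/A = 0.007787/0.0008856 = 8.792 m/s.
Reynolds number Re = ρVD/μ = 1136 · 8.792 · 0.03358 / 0.00213 = 1.575e+05.
Re > 4000 → turbulent. Relative roughness ε/D = 1.9e-06/0.03358 = 5.66e-05. Swamee-Jain: f = 0.25/(log₁₀[5.66e-05/3.7 + 5.74/1.575e+05^0.9])² = 0.25/(log₁₀[1.53e-05 + 0.000121])² = 0.25/(-3.867)² = 0.01672.
Darcy-Weisbach: ΔP = f(L/D)(ρV²/2) = 0.01672·(4.767/0.03358)·(1136·8.792²/2) = 0.01672·142·4.391e+04 = 1.042e+05 Pa.
Pumping power P = QΔP = 0.007787·1.042e+05 = 811.56 W = 0.8116 kW.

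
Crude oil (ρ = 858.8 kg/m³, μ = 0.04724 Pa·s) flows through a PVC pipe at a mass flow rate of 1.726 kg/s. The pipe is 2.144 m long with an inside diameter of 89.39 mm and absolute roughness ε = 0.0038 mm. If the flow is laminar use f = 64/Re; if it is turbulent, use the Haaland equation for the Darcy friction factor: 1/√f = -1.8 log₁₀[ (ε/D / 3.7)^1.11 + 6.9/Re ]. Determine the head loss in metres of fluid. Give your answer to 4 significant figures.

A = πD²/4 = π(0.08939)²/4 = 0.006276 m²; mean velocity V = ṁ/(ρA) = 1.726/(858.8 · 0.006276) = 0.3202 m/s.
Reynolds number Re = ρVD/μ = 858.8 · 0.3202 · 0.08939 / 0.0472 = 520.4.
Re < 2300 → laminar flow, so f = 64/Re = 64/520.4 = 0.123 (the turbulent correlation is not needed).
Darcy-Weisbach: ΔP = f(L/D)(ρV²/2) = 0.123·(2.144/0.08939)·(858.8·0.3202²/2) = 0.123·23.98·44.04 = 129.9 Pa.
Head loss h_f = ΔP/(ρg) = 129.9/(858.8·9.81) = 0.01542 m.

h_f ≈ 0.01542 m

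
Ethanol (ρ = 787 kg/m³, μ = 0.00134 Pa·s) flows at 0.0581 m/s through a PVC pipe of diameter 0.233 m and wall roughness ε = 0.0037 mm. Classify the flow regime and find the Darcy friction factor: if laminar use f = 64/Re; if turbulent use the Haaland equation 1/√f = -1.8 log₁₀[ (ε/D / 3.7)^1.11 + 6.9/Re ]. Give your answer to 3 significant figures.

f ≈ 0.0329

Re = ρVD/μ = 787·0.0581·0.233/0.00134 = 7951.
Re > 4000 → turbulent. ε/D = 3.7e-06/0.233 = 1.59e-05; Haaland: 1/√f = -1.8 log₁₀[1.1e-06 + 0.000868] = 5.51, so f = 0.03294.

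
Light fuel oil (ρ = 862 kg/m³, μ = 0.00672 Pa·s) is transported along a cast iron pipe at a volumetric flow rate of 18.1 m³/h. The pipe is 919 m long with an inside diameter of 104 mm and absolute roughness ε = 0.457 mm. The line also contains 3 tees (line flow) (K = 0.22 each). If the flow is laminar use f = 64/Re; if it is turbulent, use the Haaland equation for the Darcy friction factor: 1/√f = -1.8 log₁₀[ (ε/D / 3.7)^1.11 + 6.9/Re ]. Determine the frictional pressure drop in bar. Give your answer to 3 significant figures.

Q = 18.1 m³/h = 18.1/3600 = 0.005028 m³/s.
Cross-sectional area A = πD²/4 = π(0.104)²/4 = 0.008495 m²; mean velocity V = Q/A = 0.005028/0.008495 = 0.5919 m/s.
Reynolds number Re = ρVD/μ = 862 · 0.5919 · 0.104 / 0.00672 = 7896.
Re > 4000 → turbulent. Relative roughness ε/D = 0.000457/0.104 = 0.00439. Haaland: 1/√f = -1.8 log₁₀[(0.00439/3.7)^1.11 + 6.9/7896] = -1.8 log₁₀[0.000566 + 0.000874] = 5.115, so f = 0.03822.
Total minor-loss coefficient ΣK = 3·0.22 = 0.66.
ΔP = [f·L/D + ΣK]·(ρV²/2) = [0.03822·919/0.104 + 0.66]·(862·0.5919²/2) = [337.8 + 0.66]·151 = 5.109e+04 Pa.
ΔP = 5.109e+04 Pa = 0.511 bar.

ΔP ≈ 0.511 bar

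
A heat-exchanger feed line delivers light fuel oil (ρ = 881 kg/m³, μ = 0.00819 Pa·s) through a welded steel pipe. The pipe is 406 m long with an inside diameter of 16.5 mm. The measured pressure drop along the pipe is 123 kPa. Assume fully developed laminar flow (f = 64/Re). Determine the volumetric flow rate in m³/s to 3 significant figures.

Q ≈ 6.73×10^-5 m³/s

For laminar flow, f = 64/Re with Re = ρVD/μ, so Darcy-Weisbach reduces to ΔP = 32μLV/D². Solving for V: V = ΔP·D²/(32μL) = 1.23e+05·(0.0165)²/(32·0.00819·406) = 0.3147 m/s.
Check: Re = ρVD/μ = 881·0.3147·0.0165/0.00819 = 558.6 < 2300, so the laminar assumption holds.
Q = V·A = 0.3147·(π/4·0.0165²) = 6.729e-05 m³/s = 6.73×10^-5 m³/s.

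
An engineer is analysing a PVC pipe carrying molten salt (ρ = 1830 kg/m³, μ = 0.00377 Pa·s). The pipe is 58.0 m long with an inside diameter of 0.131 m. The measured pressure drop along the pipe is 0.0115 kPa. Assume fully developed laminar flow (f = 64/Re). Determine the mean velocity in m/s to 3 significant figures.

For laminar flow, f = 64/Re with Re = ρVD/μ, so Darcy-Weisbach reduces to ΔP = 32μLV/D². Solving for V: V = ΔP·D²/(32μL) = 11.5·(0.131)²/(32·0.00377·58) = 0.0282 m/s.
Check: Re = ρVD/μ = 1830·0.0282·0.131/0.00377 = 1794 < 2300, so the laminar assumption holds.

V ≈ 0.0282 m/s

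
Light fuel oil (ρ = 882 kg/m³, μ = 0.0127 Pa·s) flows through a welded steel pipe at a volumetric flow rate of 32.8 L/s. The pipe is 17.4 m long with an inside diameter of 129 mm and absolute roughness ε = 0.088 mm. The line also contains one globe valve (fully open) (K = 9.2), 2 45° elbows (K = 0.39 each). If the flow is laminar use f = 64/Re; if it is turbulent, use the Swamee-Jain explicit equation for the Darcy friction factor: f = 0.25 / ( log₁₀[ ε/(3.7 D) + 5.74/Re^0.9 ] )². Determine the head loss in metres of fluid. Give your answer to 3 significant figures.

Q = 32.8 L/s = 32.8/1000 = 0.0328 m³/s.
Cross-sectional area A = πD²/4 = π(0.129)²/4 = 0.01307 m²; mean velocity V = Q/A = 0.0328/0.01307 = 2.51 m/s.
Reynolds number Re = ρVD/μ = 882 · 2.51 · 0.129 / 0.0127 = 2.248e+04.
Re > 4000 → turbulent. Relative roughness ε/D = 8.8e-05/0.129 = 0.000682. Swamee-Jain: f = 0.25/(log₁₀[0.000682/3.7 + 5.74/2.248e+04^0.9])² = 0.25/(log₁₀[0.000184 + 0.000695])² = 0.25/(-3.056)² = 0.02678.
Total minor-loss coefficient ΣK = 1·9.2 + 2·0.39 = 9.98.
ΔP = [f·L/D + ΣK]·(ρV²/2) = [0.02678·17.4/0.129 + 9.98]·(882·2.51²/2) = [3.612 + 9.98]·2777 = 3.775e+04 Pa.
Head loss h_f = ΔP/(ρg) = 3.775e+04/(882·9.81) = 4.36 m.

h_f ≈ 4.36 m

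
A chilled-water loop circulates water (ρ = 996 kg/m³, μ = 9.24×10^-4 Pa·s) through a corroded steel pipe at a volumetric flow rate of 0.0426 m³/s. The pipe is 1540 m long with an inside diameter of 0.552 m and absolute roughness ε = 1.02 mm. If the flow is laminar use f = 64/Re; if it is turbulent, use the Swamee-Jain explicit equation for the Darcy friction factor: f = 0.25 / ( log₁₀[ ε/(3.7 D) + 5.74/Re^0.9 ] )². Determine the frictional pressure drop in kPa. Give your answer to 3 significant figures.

ΔP ≈ 1.09 kPa

Cross-sectional area A = πD²/4 = π(0.552)²/4 = 0.2393 m²; mean velocity V = Q/A = 0.0426/0.2393 = 0.178 m/s.
Reynolds number Re = ρVD/μ = 996 · 0.178 · 0.552 / 0.000924 = 1.059e+05.
Re > 4000 → turbulent. Relative roughness ε/D = 0.00102/0.552 = 0.00185. Swamee-Jain: f = 0.25/(log₁₀[0.00185/3.7 + 5.74/1.059e+05^0.9])² = 0.25/(log₁₀[0.000499 + 0.000172])² = 0.25/(-3.173)² = 0.02483.
Darcy-Weisbach: ΔP = f(L/D)(ρV²/2) = 0.02483·(1540/0.552)·(996·0.178²/2) = 0.02483·2790·15.78 = 1093 Pa.
ΔP = 1093 Pa = 1.09 kPa.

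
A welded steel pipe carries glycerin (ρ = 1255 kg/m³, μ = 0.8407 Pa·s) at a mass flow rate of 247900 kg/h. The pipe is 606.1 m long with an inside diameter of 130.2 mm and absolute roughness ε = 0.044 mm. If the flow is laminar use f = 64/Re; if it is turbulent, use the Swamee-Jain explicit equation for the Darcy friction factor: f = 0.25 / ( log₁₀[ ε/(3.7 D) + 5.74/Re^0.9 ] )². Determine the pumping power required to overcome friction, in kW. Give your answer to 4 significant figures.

ṁ = 247900 kg/h = 247900/3600 = 68.86 kg/s.
A = πD²/4 = π(0.1302)²/4 = 0.01331 m²; mean velocity V = ṁ/(ρA) = 68.86/(1255 · 0.01331) = 4.121 m/s.
Reynolds number Re = ρVD/μ = 1255 · 4.121 · 0.1302 / 0.841 = 801.
Re < 2300 → laminar flow, so f = 64/Re = 64/801 = 0.0799 (the turbulent correlation is not needed).
Darcy-Weisbach: ΔP = f(L/D)(ρV²/2) = 0.0799·(606.1/0.1302)·(1255·4.121²/2) = 0.0799·4655·1.066e+04 = 3.964e+06 Pa.
Q = ṁ/ρ = 68.86/1255 = 0.05487 m³/s.
Pumping power P = QΔP = 0.05487·3.964e+06 = 217500 W = 217.5 kW.

P ≈ 217.5 kW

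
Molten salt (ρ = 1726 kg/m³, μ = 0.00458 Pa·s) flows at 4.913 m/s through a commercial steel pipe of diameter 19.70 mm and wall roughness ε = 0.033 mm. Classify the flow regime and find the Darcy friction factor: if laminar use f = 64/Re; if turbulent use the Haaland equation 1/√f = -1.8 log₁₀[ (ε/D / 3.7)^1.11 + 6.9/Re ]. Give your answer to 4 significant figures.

Re = ρVD/μ = 1726·4.913·0.0197/0.00458 = 3.647e+04.
Re > 4000 → turbulent. ε/D = 3.3e-05/0.0197 = 0.00168; Haaland: 1/√f = -1.8 log₁₀[0.000194 + 0.000189] = 6.15, so f = 0.02644.

f ≈ 0.02644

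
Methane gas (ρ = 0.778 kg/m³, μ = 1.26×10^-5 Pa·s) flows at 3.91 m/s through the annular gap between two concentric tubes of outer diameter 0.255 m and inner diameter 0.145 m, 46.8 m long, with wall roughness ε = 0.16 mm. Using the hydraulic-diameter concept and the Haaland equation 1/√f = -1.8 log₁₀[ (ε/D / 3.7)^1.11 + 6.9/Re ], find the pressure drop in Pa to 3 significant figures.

ΔP ≈ 68.7 Pa

Hydraulic diameter D_h = 4A/P = D_o - D_i = 0.255 - 0.145 = 0.11 m.
Re = ρVD_h/μ = 0.778·3.91·0.11/1.26e-05 = 2.656e+04.
ε/D_h = 0.00016/0.11 = 0.00145; Haaland gives 1/√f = -1.8 log₁₀[0.000166+0.00026] = 6.068, so f = 0.02716.
ΔP = f(L/D_h)(ρV²/2) = 0.02716·46.8/0.11·5.947 = 68.73 Pa.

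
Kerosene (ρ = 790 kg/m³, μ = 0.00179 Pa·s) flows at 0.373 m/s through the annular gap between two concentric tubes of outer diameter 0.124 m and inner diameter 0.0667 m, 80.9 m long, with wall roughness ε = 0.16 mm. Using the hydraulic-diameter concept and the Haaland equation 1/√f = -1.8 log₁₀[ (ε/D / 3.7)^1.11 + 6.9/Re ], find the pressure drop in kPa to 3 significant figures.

Hydraulic diameter D_h = 4A/P = D_o - D_i = 0.124 - 0.0667 = 0.0573 m.
Re = ρVD_h/μ = 790·0.373·0.0573/0.00179 = 9433.
ε/D_h = 0.00016/0.0573 = 0.00279; Haaland gives 1/√f = -1.8 log₁₀[0.000342+0.000731] = 5.344, so f = 0.03501.
ΔP = f(L/D_h)(ρV²/2) = 0.03501·80.9/0.0573·54.96 = 2717 Pa.
ΔP = 2.72 kPa.

ΔP ≈ 2.72 kPa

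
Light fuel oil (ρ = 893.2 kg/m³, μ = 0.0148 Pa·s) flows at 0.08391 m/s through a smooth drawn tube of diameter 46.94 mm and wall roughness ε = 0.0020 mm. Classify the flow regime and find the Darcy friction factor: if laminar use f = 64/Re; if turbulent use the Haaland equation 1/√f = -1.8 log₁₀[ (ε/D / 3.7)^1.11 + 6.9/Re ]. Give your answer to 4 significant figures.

Re = ρVD/μ = 893.2·0.08391·0.04694/0.0148 = 237.7.
Re < 2300 → laminar, so f = 64/Re = 0.2692 (roughness is irrelevant in laminar flow).

f ≈ 0.2692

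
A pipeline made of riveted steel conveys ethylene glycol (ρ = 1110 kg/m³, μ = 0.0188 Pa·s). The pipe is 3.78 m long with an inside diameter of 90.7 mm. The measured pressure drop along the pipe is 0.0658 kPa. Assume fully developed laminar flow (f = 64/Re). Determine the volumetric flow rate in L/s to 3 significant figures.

For laminar flow, f = 64/Re with Re = ρVD/μ, so Darcy-Weisbach reduces to ΔP = 32μLV/D². Solving for V: V = ΔP·D²/(32μL) = 65.8·(0.0907)²/(32·0.0188·3.78) = 0.238 m/s.
Check: Re = ρVD/μ = 1110·0.238·0.0907/0.0188 = 1275 < 2300, so the laminar assumption holds.
Q = V·A = 0.238·(π/4·0.0907²) = 0.001538 m³/s = 1.54 L/s.

Q ≈ 1.54 L/s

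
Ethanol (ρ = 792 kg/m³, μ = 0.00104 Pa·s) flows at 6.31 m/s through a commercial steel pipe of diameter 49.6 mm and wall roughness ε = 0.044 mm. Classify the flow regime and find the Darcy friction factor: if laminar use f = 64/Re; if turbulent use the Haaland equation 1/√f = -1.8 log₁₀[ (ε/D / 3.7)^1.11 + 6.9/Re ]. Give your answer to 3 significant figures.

f ≈ 0.0203

Re = ρVD/μ = 792·6.31·0.0496/0.00104 = 2.383e+05.
Re > 4000 → turbulent. ε/D = 4.4e-05/0.0496 = 0.000887; Haaland: 1/√f = -1.8 log₁₀[9.58e-05 + 2.89e-05] = 7.027, so f = 0.02025.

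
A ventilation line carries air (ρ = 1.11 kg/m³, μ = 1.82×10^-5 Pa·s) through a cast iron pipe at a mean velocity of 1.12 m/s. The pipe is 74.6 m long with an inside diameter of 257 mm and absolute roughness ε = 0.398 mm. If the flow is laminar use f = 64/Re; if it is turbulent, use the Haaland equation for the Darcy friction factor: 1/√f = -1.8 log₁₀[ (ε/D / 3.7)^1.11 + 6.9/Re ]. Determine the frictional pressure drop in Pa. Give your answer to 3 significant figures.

ΔP ≈ 5.93 Pa

Reynolds number Re = ρVD/μ = 1.11 · 1.12 · 0.257 / 1.82e-05 = 1.756e+04.
Re > 4000 → turbulent. Relative roughness ε/D = 0.000398/0.257 = 0.00155. Haaland: 1/√f = -1.8 log₁₀[(0.00155/3.7)^1.11 + 6.9/1.756e+04] = -1.8 log₁₀[0.000178 + 0.000393] = 5.838, so f = 0.02934.
Darcy-Weisbach: ΔP = f(L/D)(ρV²/2) = 0.02934·(74.6/0.257)·(1.11·1.12²/2) = 0.02934·290.3·0.6962 = 5.929 Pa.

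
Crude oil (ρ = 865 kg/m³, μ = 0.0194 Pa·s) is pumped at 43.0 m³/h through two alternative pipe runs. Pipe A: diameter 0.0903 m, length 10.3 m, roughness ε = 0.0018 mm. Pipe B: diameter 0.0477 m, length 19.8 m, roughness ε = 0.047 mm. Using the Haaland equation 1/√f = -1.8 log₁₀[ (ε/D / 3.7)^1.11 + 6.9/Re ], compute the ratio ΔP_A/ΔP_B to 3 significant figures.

ΔP_A/ΔP_B ≈ 0.0242

Pipe A: V = Q/A = 0.01194/0.006404 = 1.865 m/s; Re = 7509; ε/D = 1.99e-05; Haaland → f = 0.03348; ΔP_A = f(L/D)(ρV²/2) = 5746 Pa.
Pipe B: V = Q/A = 0.01194/0.001787 = 6.684 m/s; Re = 1.422e+04; ε/D = 0.000985; Haaland → f = 0.02964; ΔP_B = f(L/D)(ρV²/2) = 2.377e+05 Pa.
ΔP_A/ΔP_B = 5746/2.377e+05 = 0.0242.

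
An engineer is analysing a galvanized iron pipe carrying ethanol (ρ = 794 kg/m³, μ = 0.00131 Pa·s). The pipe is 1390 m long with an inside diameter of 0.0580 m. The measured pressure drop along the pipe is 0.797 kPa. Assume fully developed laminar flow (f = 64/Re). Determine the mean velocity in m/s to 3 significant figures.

For laminar flow, f = 64/Re with Re = ρVD/μ, so Darcy-Weisbach reduces to ΔP = 32μLV/D². Solving for V: V = ΔP·D²/(32μL) = 797·(0.058)²/(32·0.00131·1390) = 0.04601 m/s.
Check: Re = ρVD/μ = 794·0.04601·0.058/0.00131 = 1618 < 2300, so the laminar assumption holds.

V ≈ 0.0460 m/s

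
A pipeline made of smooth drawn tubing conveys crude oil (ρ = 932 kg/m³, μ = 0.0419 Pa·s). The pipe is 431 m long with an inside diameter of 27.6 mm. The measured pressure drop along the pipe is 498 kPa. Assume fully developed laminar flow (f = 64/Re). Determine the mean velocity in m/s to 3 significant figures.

V ≈ 0.656 m/s

For laminar flow, f = 64/Re with Re = ρVD/μ, so Darcy-Weisbach reduces to ΔP = 32μLV/D². Solving for V: V = ΔP·D²/(32μL) = 4.98e+05·(0.0276)²/(32·0.0419·431) = 0.6565 m/s.
Check: Re = ρVD/μ = 932·0.6565·0.0276/0.0419 = 403 < 2300, so the laminar assumption holds.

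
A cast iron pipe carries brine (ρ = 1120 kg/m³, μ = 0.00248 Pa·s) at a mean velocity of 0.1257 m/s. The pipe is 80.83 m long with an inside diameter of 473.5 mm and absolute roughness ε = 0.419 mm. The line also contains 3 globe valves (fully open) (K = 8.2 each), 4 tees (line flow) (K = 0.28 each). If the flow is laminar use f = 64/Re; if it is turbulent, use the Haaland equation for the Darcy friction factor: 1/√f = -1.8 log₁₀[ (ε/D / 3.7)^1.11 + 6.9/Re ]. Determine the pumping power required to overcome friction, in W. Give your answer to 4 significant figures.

Reynolds number Re = ρVD/μ = 1120 · 0.1257 · 0.4735 / 0.00248 = 2.688e+04.
Re > 4000 → turbulent. Relative roughness ε/D = 0.000419/0.4735 = 0.000885. Haaland: 1/√f = -1.8 log₁₀[(0.000885/3.7)^1.11 + 6.9/2.688e+04] = -1.8 log₁₀[9.56e-05 + 0.000257] = 6.216, so f = 0.02588.
Total minor-loss coefficient ΣK = 3·8.2 + 4·0.28 = 25.7.
ΔP = [f·L/D + ΣK]·(ρV²/2) = [0.02588·80.83/0.4735 + 25.7]·(1120·0.1257²/2) = [4.419 + 25.7]·8.848 = 266.7 Pa.
Q = V·A = 0.1257·0.1761 = 0.02213 m³/s.
Pumping power P = QΔP = 0.02213·266.7 = 5.9026 W = 5.903 W.

P ≈ 5.903 W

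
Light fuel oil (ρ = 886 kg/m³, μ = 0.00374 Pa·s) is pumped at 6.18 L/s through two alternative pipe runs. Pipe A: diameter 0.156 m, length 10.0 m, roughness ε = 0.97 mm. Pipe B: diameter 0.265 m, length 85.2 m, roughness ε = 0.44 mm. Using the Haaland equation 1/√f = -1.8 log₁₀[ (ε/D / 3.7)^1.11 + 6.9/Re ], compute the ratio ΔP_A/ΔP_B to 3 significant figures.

Pipe A: V = Q/A = 0.00618/0.01911 = 0.3233 m/s; Re = 1.195e+04; ε/D = 0.00622; Haaland → f = 0.03797; ΔP_A = f(L/D)(ρV²/2) = 112.7 Pa.
Pipe B: V = Q/A = 0.00618/0.05515 = 0.112 m/s; Re = 7034; ε/D = 0.00166; Haaland → f = 0.03594; ΔP_B = f(L/D)(ρV²/2) = 64.26 Pa.
ΔP_A/ΔP_B = 112.7/64.26 = 1.75.

ΔP_A/ΔP_B ≈ 1.75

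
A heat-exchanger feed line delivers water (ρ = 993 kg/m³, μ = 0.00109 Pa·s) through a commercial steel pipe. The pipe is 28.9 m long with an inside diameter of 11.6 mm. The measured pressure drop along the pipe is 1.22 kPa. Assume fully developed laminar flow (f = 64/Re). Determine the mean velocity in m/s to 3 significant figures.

For laminar flow, f = 64/Re with Re = ρVD/μ, so Darcy-Weisbach reduces to ΔP = 32μLV/D². Solving for V: V = ΔP·D²/(32μL) = 1220·(0.0116)²/(32·0.00109·28.9) = 0.1629 m/s.
Check: Re = ρVD/μ = 993·0.1629·0.0116/0.00109 = 1721 < 2300, so the laminar assumption holds.

V ≈ 0.163 m/s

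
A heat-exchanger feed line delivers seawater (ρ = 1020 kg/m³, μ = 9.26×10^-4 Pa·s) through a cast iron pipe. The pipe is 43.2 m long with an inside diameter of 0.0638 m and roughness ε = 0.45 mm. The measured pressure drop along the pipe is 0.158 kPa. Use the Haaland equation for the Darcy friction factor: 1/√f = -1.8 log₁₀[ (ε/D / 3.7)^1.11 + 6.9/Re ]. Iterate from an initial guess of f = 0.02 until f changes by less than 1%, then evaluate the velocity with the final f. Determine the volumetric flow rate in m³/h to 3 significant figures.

Q ≈ 1.21 m³/h

Rearranging Darcy-Weisbach: V = √(2·ΔP·D/(f·L·ρ)). With ε/D = 0.00045/0.0638 = 0.00705, iterate starting from f = 0.02:
  f = 0.02 → V = √(2·158·0.0638/(0.02·43.2·1020)) = 0.1513 m/s; Re = ρVD/μ = 1.063e+04; f → 0.03953
  f = 0.03953 → V = 0.1076 m/s; Re = 7560; f → 0.04147
  f = 0.04147 → V = 0.105 m/s; Re = 7382; f → 0.04162
Converged (Δf/f < 1%). With the final f = 0.04162: V = √(2·158·0.0638/(0.04162·43.2·1020)) = 0.1048 m/s.
Q = V·A = 0.1048·(π/4·0.0638²) = 0.0003352 m³/s = 1.21 m³/h.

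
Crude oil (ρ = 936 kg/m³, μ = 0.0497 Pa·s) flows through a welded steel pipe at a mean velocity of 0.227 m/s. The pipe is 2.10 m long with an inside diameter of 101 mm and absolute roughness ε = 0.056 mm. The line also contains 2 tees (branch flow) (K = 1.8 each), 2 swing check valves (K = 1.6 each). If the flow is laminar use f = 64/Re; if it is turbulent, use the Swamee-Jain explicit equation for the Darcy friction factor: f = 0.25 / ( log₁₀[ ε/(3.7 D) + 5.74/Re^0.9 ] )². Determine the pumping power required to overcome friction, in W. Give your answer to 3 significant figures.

Reynolds number Re = ρVD/μ = 936 · 0.227 · 0.101 / 0.0497 = 431.8.
Re < 2300 → laminar flow, so f = 64/Re = 64/431.8 = 0.1482 (the turbulent correlation is not needed).
Total minor-loss coefficient ΣK = 2·1.8 + 2·1.6 = 6.8.
ΔP = [f·L/D + ΣK]·(ρV²/2) = [0.1482·2.1/0.101 + 6.8]·(936·0.227²/2) = [3.082 + 6.8]·24.12 = 238.3 Pa.
Q = V·A = 0.227·0.008012 = 0.001819 m³/s.
Pumping power P = QΔP = 0.001819·238.3 = 0.4334 W = 0.433 W.

P ≈ 0.433 W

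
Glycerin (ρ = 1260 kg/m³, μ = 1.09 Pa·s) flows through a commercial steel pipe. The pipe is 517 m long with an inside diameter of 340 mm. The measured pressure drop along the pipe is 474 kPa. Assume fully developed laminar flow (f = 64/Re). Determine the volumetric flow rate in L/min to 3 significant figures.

Q ≈ 16600 L/min

For laminar flow, f = 64/Re with Re = ρVD/μ, so Darcy-Weisbach reduces to ΔP = 32μLV/D². Solving for V: V = ΔP·D²/(32μL) = 4.74e+05·(0.34)²/(32·1.09·517) = 3.039 m/s.
Check: Re = ρVD/μ = 1260·3.039·0.34/1.09 = 1194 < 2300, so the laminar assumption holds.
Q = V·A = 3.039·(π/4·0.34²) = 0.2759 m³/s = 16600 L/min.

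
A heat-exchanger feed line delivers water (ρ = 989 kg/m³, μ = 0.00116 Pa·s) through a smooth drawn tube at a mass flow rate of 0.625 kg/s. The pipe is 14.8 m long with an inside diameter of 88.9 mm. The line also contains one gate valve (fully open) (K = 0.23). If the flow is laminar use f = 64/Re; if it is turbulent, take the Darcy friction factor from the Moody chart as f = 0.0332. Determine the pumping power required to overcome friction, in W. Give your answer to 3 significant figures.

P ≈ 0.0186 W

A = πD²/4 = π(0.0889)²/4 = 0.006207 m²; mean velocity V = ṁ/(ρA) = 0.625/(989 · 0.006207) = 0.1018 m/s.
Reynolds number Re = ρVD/μ = 989 · 0.1018 · 0.0889 / 0.00116 = 7717.
Re > 4000 → turbulent; use the Moody-chart value f = 0.0332.
Total minor-loss coefficient ΣK = 1·0.23 = 0.23.
ΔP = [f·L/D + ΣK]·(ρV²/2) = [0.0332·14.8/0.0889 + 0.23]·(989·0.1018²/2) = [5.527 + 0.23]·5.126 = 29.51 Pa.
Q = ṁ/ρ = 0.625/989 = 0.000632 m³/s.
Pumping power P = QΔP = 0.000632·29.51 = 0.01865 W = 0.0186 W.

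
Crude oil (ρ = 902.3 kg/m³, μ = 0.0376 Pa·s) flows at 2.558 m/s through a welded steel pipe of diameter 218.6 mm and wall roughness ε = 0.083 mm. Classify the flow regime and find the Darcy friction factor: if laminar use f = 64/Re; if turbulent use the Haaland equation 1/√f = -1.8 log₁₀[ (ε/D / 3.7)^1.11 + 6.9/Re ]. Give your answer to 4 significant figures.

f ≈ 0.02907

Re = ρVD/μ = 902.3·2.558·0.2186/0.0376 = 1.342e+04.
Re > 4000 → turbulent. ε/D = 8.3e-05/0.2186 = 0.00038; Haaland: 1/√f = -1.8 log₁₀[3.74e-05 + 0.000514] = 5.865, so f = 0.02907.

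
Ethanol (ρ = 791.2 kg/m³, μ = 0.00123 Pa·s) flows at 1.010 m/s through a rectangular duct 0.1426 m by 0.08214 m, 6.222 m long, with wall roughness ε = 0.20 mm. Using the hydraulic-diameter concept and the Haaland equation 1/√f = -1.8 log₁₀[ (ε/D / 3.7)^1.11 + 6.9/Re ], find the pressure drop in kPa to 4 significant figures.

Hydraulic diameter D_h = 4A/P = 4·(0.1426·0.08214)/(2·(0.1426+0.08214)) = 0.04685/0.4495 = 0.1042 m.
Re = ρVD_h/μ = 791.2·1.01·0.1042/0.00123 = 6.772e+04.
ε/D_h = 0.0002/0.1042 = 0.00192; Haaland gives 1/√f = -1.8 log₁₀[0.000226+0.000102] = 6.273, so f = 0.02542.
ΔP = f(L/D_h)(ρV²/2) = 0.02542·6.222/0.1042·403.6 = 612.2 Pa.
ΔP = 0.6122 kPa.

ΔP ≈ 0.6122 kPa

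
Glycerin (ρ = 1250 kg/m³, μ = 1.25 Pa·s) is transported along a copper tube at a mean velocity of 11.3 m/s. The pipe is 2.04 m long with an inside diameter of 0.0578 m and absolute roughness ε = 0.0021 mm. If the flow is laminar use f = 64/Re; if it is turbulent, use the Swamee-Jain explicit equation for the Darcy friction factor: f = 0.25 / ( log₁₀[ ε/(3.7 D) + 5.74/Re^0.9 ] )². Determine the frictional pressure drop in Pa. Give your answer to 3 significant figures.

ΔP ≈ 276000 Pa

Reynolds number Re = ρVD/μ = 1250 · 11.3 · 0.0578 / 1.25 = 653.1.
Re < 2300 → laminar flow, so f = 64/Re = 64/653.1 = 0.09799 (the turbulent correlation is not needed).
Darcy-Weisbach: ΔP = f(L/D)(ρV²/2) = 0.09799·(2.04/0.0578)·(1250·11.3²/2) = 0.09799·35.29·7.981e+04 = 2.76e+05 Pa.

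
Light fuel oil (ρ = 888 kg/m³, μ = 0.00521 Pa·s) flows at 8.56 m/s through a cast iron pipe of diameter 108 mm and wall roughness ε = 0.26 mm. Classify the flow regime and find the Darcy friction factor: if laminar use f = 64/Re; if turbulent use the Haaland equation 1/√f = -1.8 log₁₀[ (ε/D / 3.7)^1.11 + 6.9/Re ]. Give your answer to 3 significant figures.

f ≈ 0.0255

Re = ρVD/μ = 888·8.56·0.108/0.00521 = 1.576e+05.
Re > 4000 → turbulent. ε/D = 0.00026/0.108 = 0.00241; Haaland: 1/√f = -1.8 log₁₀[0.00029 + 4.38e-05] = 6.257, so f = 0.02554.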